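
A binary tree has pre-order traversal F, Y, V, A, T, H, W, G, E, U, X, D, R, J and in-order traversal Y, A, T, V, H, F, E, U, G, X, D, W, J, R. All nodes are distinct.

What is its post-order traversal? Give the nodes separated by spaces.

The first element of pre-order is the root; it splits in-order into left and right subtrees.
Root F: left subtree has 5 nodes {Y, A, T, V, H}, right has 8 {E, U, G, X, D, W, J, R}.
  Root Y: left subtree has 0 nodes { }, right has 4 {A, T, V, H}.
    Root V: left subtree has 2 nodes {A, T}, right has 1 {H}.
      Root A: left subtree has 0 nodes { }, right has 1 {T}.
  Root W: left subtree has 5 nodes {E, U, G, X, D}, right has 2 {J, R}.
    Root G: left subtree has 2 nodes {E, U}, right has 2 {X, D}.
      Root E: left subtree has 0 nodes { }, right has 1 {U}.
      Root X: left subtree has 0 nodes { }, right has 1 {D}.
    Root R: left subtree has 1 node {J}, right has 0 { }.

T A H V Y U E D X G J R W F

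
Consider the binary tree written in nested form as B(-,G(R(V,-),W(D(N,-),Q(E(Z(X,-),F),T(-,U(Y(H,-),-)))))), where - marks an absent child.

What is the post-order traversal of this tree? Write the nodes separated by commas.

V, R, N, D, X, Z, F, E, H, Y, U, T, Q, W, G, B

Post-order visits the left subtree, then the right subtree, then the node.
At B: no left child.
At B: go right to G.
  At G: go left to R.
    At R: go left to V.
      V is a leaf — visit V.
    At R: no right child.
    Visit R.
  At G: go right to W.
    At W: go left to D.
      At D: go left to N.
        N is a leaf — visit N.
      At D: no right child.
      Visit D.
    At W: go right to Q.
      At Q: go left to E.
        At E: go left to Z.
          At Z: go left to X.
            X is a leaf — visit X.
          At Z: no right child.
          Visit Z.
        At E: go right to F.
          F is a leaf — visit F.
        Visit E.
      At Q: go right to T.
        At T: no left child.
        At T: go right to U.
          At U: go left to Y.
            At Y: go left to H.
              H is a leaf — visit H.
            At Y: no right child.
            Visit Y.
          At U: no right child.
          Visit U.
        Visit T.
      Visit Q.
    Visit W.
  Visit G.
Visit B.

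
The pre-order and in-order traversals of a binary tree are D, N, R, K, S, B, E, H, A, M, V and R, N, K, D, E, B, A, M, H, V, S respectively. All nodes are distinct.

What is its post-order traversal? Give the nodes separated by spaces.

The first element of pre-order is the root; it splits in-order into left and right subtrees.
Root D: left subtree has 3 nodes {R, N, K}, right has 7 {E, B, A, M, H, V, S}.
  Root N: left subtree has 1 node {R}, right has 1 {K}.
  Root S: left subtree has 6 nodes {E, B, A, M, H, V}, right has 0 { }.
    Root B: left subtree has 1 node {E}, right has 4 {A, M, H, V}.
      Root H: left subtree has 2 nodes {A, M}, right has 1 {V}.
        Root A: left subtree has 0 nodes { }, right has 1 {M}.

R K N E M A V H B S D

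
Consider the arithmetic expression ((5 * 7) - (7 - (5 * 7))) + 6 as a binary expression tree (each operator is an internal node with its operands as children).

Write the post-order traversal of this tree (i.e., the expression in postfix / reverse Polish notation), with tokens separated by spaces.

Post-order on an expression tree gives postfix notation: for each operator, emit left operand, right operand, then the operator.

5 7 * 7 5 7 * - - 6 +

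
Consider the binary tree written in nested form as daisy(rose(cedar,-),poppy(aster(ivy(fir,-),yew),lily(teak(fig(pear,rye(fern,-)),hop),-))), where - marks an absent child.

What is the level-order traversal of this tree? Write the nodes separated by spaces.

daisy rose poppy cedar aster lily ivy yew teak fir fig hop pear rye fern

Level-order visits nodes level by level from the root, left to right within each level.
Level 0: daisy
Level 1: rose, poppy
Level 2: cedar, aster, lily
Level 3: ivy, yew, teak
Level 4: fir, fig, hop
Level 5: pear, rye
Level 6: fern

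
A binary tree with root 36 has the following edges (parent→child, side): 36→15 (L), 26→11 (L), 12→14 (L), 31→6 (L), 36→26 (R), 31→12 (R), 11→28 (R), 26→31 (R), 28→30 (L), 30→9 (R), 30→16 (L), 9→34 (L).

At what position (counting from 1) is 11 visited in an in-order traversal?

In-order visits the left subtree, then the node, then the right subtree.
At 36: go left to 15.
  15 is a leaf — visit 15.
Visit 36.
At 36: go right to 26.
  At 26: go left to 11.
    At 11: no left child.
    Visit 11.
    At 11: go right to 28.
      At 28: go left to 30.
        At 30: go left to 16.
          16 is a leaf — visit 16.
        Visit 30.
        At 30: go right to 9.
          At 9: go left to 34.
            34 is a leaf — visit 34.
          Visit 9.
          At 9: no right child.
      Visit 28.
      At 28: no right child.
  Visit 26.
  At 26: go right to 31.
    At 31: go left to 6.
      6 is a leaf — visit 6.
    Visit 31.
    At 31: go right to 12.
      At 12: go left to 14.
        14 is a leaf — visit 14.
      Visit 12.
      At 12: no right child.
Full in-order sequence: 15, 36, 11, 16, 30, 34, 9, 28, 26, 6, 31, 14, 12.

3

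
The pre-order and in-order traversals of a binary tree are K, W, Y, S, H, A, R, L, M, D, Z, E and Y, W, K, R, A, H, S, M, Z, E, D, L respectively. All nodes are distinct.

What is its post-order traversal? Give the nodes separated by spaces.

Y W R A H E Z D M L S K

The first element of pre-order is the root; it splits in-order into left and right subtrees.
Root K: left subtree has 2 nodes {Y, W}, right has 9 {R, A, H, S, M, Z, E, D, L}.
  Root W: left subtree has 1 node {Y}, right has 0 { }.
  Root S: left subtree has 3 nodes {R, A, H}, right has 5 {M, Z, E, D, L}.
    Root H: left subtree has 2 nodes {R, A}, right has 0 { }.
      Root A: left subtree has 1 node {R}, right has 0 { }.
    Root L: left subtree has 4 nodes {M, Z, E, D}, right has 0 { }.
      Root M: left subtree has 0 nodes { }, right has 3 {Z, E, D}.
        Root D: left subtree has 2 nodes {Z, E}, right has 0 { }.
          Root Z: left subtree has 0 nodes { }, right has 1 {E}.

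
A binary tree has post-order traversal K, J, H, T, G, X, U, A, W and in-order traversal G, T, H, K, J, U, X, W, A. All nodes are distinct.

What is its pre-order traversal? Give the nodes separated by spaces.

The last element of post-order is the root; it splits in-order into left and right subtrees.
Root W: left subtree has 7 nodes {G, T, H, K, J, U, X}, right has 1 {A}.
  Root U: left subtree has 5 nodes {G, T, H, K, J}, right has 1 {X}.
    Root G: left subtree has 0 nodes { }, right has 4 {T, H, K, J}.
      Root T: left subtree has 0 nodes { }, right has 3 {H, K, J}.
        Root H: left subtree has 0 nodes { }, right has 2 {K, J}.
          Root J: left subtree has 1 node {K}, right has 0 { }.

W U G T H J K X A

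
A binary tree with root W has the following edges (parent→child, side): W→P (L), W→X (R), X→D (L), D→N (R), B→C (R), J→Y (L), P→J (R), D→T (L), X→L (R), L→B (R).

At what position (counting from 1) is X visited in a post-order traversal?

Post-order visits the left subtree, then the right subtree, then the node.
At W: go left to P.
  At P: no left child.
  At P: go right to J.
    At J: go left to Y.
      Y is a leaf — visit Y.
    At J: no right child.
    Visit J.
  Visit P.
At W: go right to X.
  At X: go left to D.
    At D: go left to T.
      T is a leaf — visit T.
    At D: go right to N.
      N is a leaf — visit N.
    Visit D.
  At X: go right to L.
    At L: no left child.
    At L: go right to B.
      At B: no left child.
      At B: go right to C.
        C is a leaf — visit C.
      Visit B.
    Visit L.
  Visit X.
Visit W.
Full post-order sequence: Y, J, P, T, N, D, C, B, L, X, W.

10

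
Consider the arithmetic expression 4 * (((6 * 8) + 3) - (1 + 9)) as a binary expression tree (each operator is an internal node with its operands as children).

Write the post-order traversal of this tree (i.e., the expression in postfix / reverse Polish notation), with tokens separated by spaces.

4 6 8 * 3 + 1 9 + - *

Post-order on an expression tree gives postfix notation: for each operator, emit left operand, right operand, then the operator.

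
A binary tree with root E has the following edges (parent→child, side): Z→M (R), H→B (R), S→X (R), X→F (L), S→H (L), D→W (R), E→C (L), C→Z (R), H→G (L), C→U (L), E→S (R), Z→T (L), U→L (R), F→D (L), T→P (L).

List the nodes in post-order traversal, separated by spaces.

L U P T M Z C G B H W D F X S E

Post-order visits the left subtree, then the right subtree, then the node.
At E: go left to C.
  At C: go left to U.
    At U: no left child.
    At U: go right to L.
      L is a leaf — visit L.
    Visit U.
  At C: go right to Z.
    At Z: go left to T.
      At T: go left to P.
        P is a leaf — visit P.
      At T: no right child.
      Visit T.
    At Z: go right to M.
      M is a leaf — visit M.
    Visit Z.
  Visit C.
At E: go right to S.
  At S: go left to H.
    At H: go left to G.
      G is a leaf — visit G.
    At H: go right to B.
      B is a leaf — visit B.
    Visit H.
  At S: go right to X.
    At X: go left to F.
      At F: go left to D.
        At D: no left child.
        At D: go right to W.
          W is a leaf — visit W.
        Visit D.
      At F: no right child.
      Visit F.
    At X: no right child.
    Visit X.
  Visit S.
Visit E.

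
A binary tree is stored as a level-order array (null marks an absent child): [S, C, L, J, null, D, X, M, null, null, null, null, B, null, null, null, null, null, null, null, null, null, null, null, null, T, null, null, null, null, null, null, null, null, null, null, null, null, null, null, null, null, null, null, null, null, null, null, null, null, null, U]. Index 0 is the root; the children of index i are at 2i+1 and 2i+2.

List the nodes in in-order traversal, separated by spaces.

In-order visits the left subtree, then the node, then the right subtree.
At S: go left to C.
  At C: go left to J.
    At J: go left to M.
      M is a leaf — visit M.
    Visit J.
    At J: no right child.
  Visit C.
  At C: no right child.
Visit S.
At S: go right to L.
  At L: go left to D.
    At D: no left child.
    Visit D.
    At D: go right to B.
      At B: go left to T.
        At T: go left to U.
          U is a leaf — visit U.
        Visit T.
        At T: no right child.
      Visit B.
      At B: no right child.
  Visit L.
  At L: go right to X.
    X is a leaf — visit X.

M J C S D U T B L X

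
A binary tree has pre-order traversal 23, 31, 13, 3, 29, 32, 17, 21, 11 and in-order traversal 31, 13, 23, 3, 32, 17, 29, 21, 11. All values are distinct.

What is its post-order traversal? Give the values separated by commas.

The first element of pre-order is the root; it splits in-order into left and right subtrees.
Root 23: left subtree has 2 nodes {31, 13}, right has 6 {3, 32, 17, 29, 21, 11}.
  Root 31: left subtree has 0 nodes { }, right has 1 {13}.
  Root 3: left subtree has 0 nodes { }, right has 5 {32, 17, 29, 21, 11}.
    Root 29: left subtree has 2 nodes {32, 17}, right has 2 {21, 11}.
      Root 32: left subtree has 0 nodes { }, right has 1 {17}.
      Root 21: left subtree has 0 nodes { }, right has 1 {11}.

13, 31, 17, 32, 11, 21, 29, 3, 23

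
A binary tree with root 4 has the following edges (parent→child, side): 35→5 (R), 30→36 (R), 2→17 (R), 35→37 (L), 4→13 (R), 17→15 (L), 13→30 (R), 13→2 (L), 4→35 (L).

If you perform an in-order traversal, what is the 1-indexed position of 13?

8

In-order visits the left subtree, then the node, then the right subtree.
At 4: go left to 35.
  At 35: go left to 37.
    37 is a leaf — visit 37.
  Visit 35.
  At 35: go right to 5.
    5 is a leaf — visit 5.
Visit 4.
At 4: go right to 13.
  At 13: go left to 2.
    At 2: no left child.
    Visit 2.
    At 2: go right to 17.
      At 17: go left to 15.
        15 is a leaf — visit 15.
      Visit 17.
      At 17: no right child.
  Visit 13.
  At 13: go right to 30.
    At 30: no left child.
    Visit 30.
    At 30: go right to 36.
      36 is a leaf — visit 36.
Full in-order sequence: 37, 35, 5, 4, 2, 15, 17, 13, 30, 36.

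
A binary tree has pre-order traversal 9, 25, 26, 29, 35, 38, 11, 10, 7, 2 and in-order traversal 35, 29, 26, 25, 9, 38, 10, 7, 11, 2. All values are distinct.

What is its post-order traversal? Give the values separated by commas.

The first element of pre-order is the root; it splits in-order into left and right subtrees.
Root 9: left subtree has 4 nodes {35, 29, 26, 25}, right has 5 {38, 10, 7, 11, 2}.
  Root 25: left subtree has 3 nodes {35, 29, 26}, right has 0 { }.
    Root 26: left subtree has 2 nodes {35, 29}, right has 0 { }.
      Root 29: left subtree has 1 node {35}, right has 0 { }.
  Root 38: left subtree has 0 nodes { }, right has 4 {10, 7, 11, 2}.
    Root 11: left subtree has 2 nodes {10, 7}, right has 1 {2}.
      Root 10: left subtree has 0 nodes { }, right has 1 {7}.

35, 29, 26, 25, 7, 10, 2, 11, 38, 9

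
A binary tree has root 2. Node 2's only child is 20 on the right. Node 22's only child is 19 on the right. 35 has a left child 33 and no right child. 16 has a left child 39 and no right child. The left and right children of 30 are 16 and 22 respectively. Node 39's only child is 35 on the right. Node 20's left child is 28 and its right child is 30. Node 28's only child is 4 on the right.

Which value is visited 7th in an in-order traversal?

35

In-order visits the left subtree, then the node, then the right subtree.
At 2: no left child.
Visit 2.
At 2: go right to 20.
  At 20: go left to 28.
    At 28: no left child.
    Visit 28.
    At 28: go right to 4.
      4 is a leaf — visit 4.
  Visit 20.
  At 20: go right to 30.
    At 30: go left to 16.
      At 16: go left to 39.
        At 39: no left child.
        Visit 39.
        At 39: go right to 35.
          At 35: go left to 33.
            33 is a leaf — visit 33.
          Visit 35.
          At 35: no right child.
      Visit 16.
      At 16: no right child.
    Visit 30.
    At 30: go right to 22.
      At 22: no left child.
      Visit 22.
      At 22: go right to 19.
        19 is a leaf — visit 19.
Full in-order sequence: 2, 28, 4, 20, 39, 33, 35, 16, 30, 22, 19.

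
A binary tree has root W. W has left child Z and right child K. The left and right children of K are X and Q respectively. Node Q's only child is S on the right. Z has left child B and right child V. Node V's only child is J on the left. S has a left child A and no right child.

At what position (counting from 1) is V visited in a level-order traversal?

5

Level-order visits nodes level by level from the root, left to right within each level.
Level 0: W
Level 1: Z, K
Level 2: B, V, X, Q
Level 3: J, S
Level 4: A
Full level-order sequence: W, Z, K, B, V, X, Q, J, S, A.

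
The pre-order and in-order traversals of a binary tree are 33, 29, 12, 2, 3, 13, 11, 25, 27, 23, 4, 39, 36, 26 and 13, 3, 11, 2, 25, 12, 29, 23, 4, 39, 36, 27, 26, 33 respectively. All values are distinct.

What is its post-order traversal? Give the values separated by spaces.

13 11 3 25 2 12 36 39 4 23 26 27 29 33

The first element of pre-order is the root; it splits in-order into left and right subtrees.
Root 33: left subtree has 13 nodes {13, 3, 11, 2, 25, 12, 29, 23, 4, 39, 36, 27, 26}, right has 0 { }.
  Root 29: left subtree has 6 nodes {13, 3, 11, 2, 25, 12}, right has 6 {23, 4, 39, 36, 27, 26}.
    Root 12: left subtree has 5 nodes {13, 3, 11, 2, 25}, right has 0 { }.
      Root 2: left subtree has 3 nodes {13, 3, 11}, right has 1 {25}.
        Root 3: left subtree has 1 node {13}, right has 1 {11}.
    Root 27: left subtree has 4 nodes {23, 4, 39, 36}, right has 1 {26}.
      Root 23: left subtree has 0 nodes { }, right has 3 {4, 39, 36}.
        Root 4: left subtree has 0 nodes { }, right has 2 {39, 36}.
          Root 39: left subtree has 0 nodes { }, right has 1 {36}.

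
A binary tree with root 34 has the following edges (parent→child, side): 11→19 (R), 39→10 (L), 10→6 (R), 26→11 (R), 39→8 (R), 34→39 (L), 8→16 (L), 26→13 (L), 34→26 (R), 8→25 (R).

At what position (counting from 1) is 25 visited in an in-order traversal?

6

In-order visits the left subtree, then the node, then the right subtree.
At 34: go left to 39.
  At 39: go left to 10.
    At 10: no left child.
    Visit 10.
    At 10: go right to 6.
      6 is a leaf — visit 6.
  Visit 39.
  At 39: go right to 8.
    At 8: go left to 16.
      16 is a leaf — visit 16.
    Visit 8.
    At 8: go right to 25.
      25 is a leaf — visit 25.
Visit 34.
At 34: go right to 26.
  At 26: go left to 13.
    13 is a leaf — visit 13.
  Visit 26.
  At 26: go right to 11.
    At 11: no left child.
    Visit 11.
    At 11: go right to 19.
      19 is a leaf — visit 19.
Full in-order sequence: 10, 6, 39, 16, 8, 25, 34, 13, 26, 11, 19.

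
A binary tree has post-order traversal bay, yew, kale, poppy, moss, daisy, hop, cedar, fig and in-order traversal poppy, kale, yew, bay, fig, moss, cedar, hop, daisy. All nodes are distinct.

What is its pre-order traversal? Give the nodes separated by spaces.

fig poppy kale yew bay cedar moss hop daisy

The last element of post-order is the root; it splits in-order into left and right subtrees.
Root fig: left subtree has 4 nodes {poppy, kale, yew, bay}, right has 4 {moss, cedar, hop, daisy}.
  Root poppy: left subtree has 0 nodes { }, right has 3 {kale, yew, bay}.
    Root kale: left subtree has 0 nodes { }, right has 2 {yew, bay}.
      Root yew: left subtree has 0 nodes { }, right has 1 {bay}.
  Root cedar: left subtree has 1 node {moss}, right has 2 {hop, daisy}.
    Root hop: left subtree has 0 nodes { }, right has 1 {daisy}.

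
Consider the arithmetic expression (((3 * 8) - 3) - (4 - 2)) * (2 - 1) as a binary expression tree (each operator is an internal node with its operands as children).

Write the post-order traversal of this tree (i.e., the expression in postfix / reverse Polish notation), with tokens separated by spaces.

3 8 * 3 - 4 2 - - 2 1 - *

Post-order on an expression tree gives postfix notation: for each operator, emit left operand, right operand, then the operator.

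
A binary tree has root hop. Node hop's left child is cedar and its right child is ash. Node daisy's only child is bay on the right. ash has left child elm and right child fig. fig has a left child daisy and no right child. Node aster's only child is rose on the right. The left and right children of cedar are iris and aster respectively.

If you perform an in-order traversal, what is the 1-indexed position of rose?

4

In-order visits the left subtree, then the node, then the right subtree.
At hop: go left to cedar.
  At cedar: go left to iris.
    iris is a leaf — visit iris.
  Visit cedar.
  At cedar: go right to aster.
    At aster: no left child.
    Visit aster.
    At aster: go right to rose.
      rose is a leaf — visit rose.
Visit hop.
At hop: go right to ash.
  At ash: go left to elm.
    elm is a leaf — visit elm.
  Visit ash.
  At ash: go right to fig.
    At fig: go left to daisy.
      At daisy: no left child.
      Visit daisy.
      At daisy: go right to bay.
        bay is a leaf — visit bay.
    Visit fig.
    At fig: no right child.
Full in-order sequence: iris, cedar, aster, rose, hop, elm, ash, daisy, bay, fig.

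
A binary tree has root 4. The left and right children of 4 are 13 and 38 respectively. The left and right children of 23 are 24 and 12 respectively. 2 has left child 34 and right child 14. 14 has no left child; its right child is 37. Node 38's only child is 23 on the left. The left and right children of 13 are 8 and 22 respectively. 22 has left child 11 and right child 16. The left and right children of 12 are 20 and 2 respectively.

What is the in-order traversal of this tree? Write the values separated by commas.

8, 13, 11, 22, 16, 4, 24, 23, 20, 12, 34, 2, 14, 37, 38

In-order visits the left subtree, then the node, then the right subtree.
At 4: go left to 13.
  At 13: go left to 8.
    8 is a leaf — visit 8.
  Visit 13.
  At 13: go right to 22.
    At 22: go left to 11.
      11 is a leaf — visit 11.
    Visit 22.
    At 22: go right to 16.
      16 is a leaf — visit 16.
Visit 4.
At 4: go right to 38.
  At 38: go left to 23.
    At 23: go left to 24.
      24 is a leaf — visit 24.
    Visit 23.
    At 23: go right to 12.
      At 12: go left to 20.
        20 is a leaf — visit 20.
      Visit 12.
      At 12: go right to 2.
        At 2: go left to 34.
          34 is a leaf — visit 34.
        Visit 2.
        At 2: go right to 14.
          At 14: no left child.
          Visit 14.
          At 14: go right to 37.
            37 is a leaf — visit 37.
  Visit 38.
  At 38: no right child.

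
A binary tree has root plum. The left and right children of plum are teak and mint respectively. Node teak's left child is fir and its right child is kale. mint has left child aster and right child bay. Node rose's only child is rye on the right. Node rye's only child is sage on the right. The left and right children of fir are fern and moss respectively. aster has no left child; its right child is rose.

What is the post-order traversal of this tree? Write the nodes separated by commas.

fern, moss, fir, kale, teak, sage, rye, rose, aster, bay, mint, plum

Post-order visits the left subtree, then the right subtree, then the node.
At plum: go left to teak.
  At teak: go left to fir.
    At fir: go left to fern.
      fern is a leaf — visit fern.
    At fir: go right to moss.
      moss is a leaf — visit moss.
    Visit fir.
  At teak: go right to kale.
    kale is a leaf — visit kale.
  Visit teak.
At plum: go right to mint.
  At mint: go left to aster.
    At aster: no left child.
    At aster: go right to rose.
      At rose: no left child.
      At rose: go right to rye.
        At rye: no left child.
        At rye: go right to sage.
          sage is a leaf — visit sage.
        Visit rye.
      Visit rose.
    Visit aster.
  At mint: go right to bay.
    bay is a leaf — visit bay.
  Visit mint.
Visit plum.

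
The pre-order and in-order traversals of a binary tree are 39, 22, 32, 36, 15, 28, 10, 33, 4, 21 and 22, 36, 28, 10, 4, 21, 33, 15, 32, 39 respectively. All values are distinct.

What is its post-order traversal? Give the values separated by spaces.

21 4 33 10 28 15 36 32 22 39

The first element of pre-order is the root; it splits in-order into left and right subtrees.
Root 39: left subtree has 9 nodes {22, 36, 28, 10, 4, 21, 33, 15, 32}, right has 0 { }.
  Root 22: left subtree has 0 nodes { }, right has 8 {36, 28, 10, 4, 21, 33, 15, 32}.
    Root 32: left subtree has 7 nodes {36, 28, 10, 4, 21, 33, 15}, right has 0 { }.
      Root 36: left subtree has 0 nodes { }, right has 6 {28, 10, 4, 21, 33, 15}.
        Root 15: left subtree has 5 nodes {28, 10, 4, 21, 33}, right has 0 { }.
          Root 28: left subtree has 0 nodes { }, right has 4 {10, 4, 21, 33}.
            Root 10: left subtree has 0 nodes { }, right has 3 {4, 21, 33}.
              Root 33: left subtree has 2 nodes {4, 21}, right has 0 { }.
                Root 4: left subtree has 0 nodes { }, right has 1 {21}.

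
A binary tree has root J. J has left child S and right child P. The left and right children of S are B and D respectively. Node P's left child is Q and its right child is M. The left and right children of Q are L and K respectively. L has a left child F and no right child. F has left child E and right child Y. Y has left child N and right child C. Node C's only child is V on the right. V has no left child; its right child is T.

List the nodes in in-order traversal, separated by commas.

B, S, D, J, E, F, N, Y, C, V, T, L, Q, K, P, M

In-order visits the left subtree, then the node, then the right subtree.
At J: go left to S.
  At S: go left to B.
    B is a leaf — visit B.
  Visit S.
  At S: go right to D.
    D is a leaf — visit D.
Visit J.
At J: go right to P.
  At P: go left to Q.
    At Q: go left to L.
      At L: go left to F.
        At F: go left to E.
          E is a leaf — visit E.
        Visit F.
        At F: go right to Y.
          At Y: go left to N.
            N is a leaf — visit N.
          Visit Y.
          At Y: go right to C.
            At C: no left child.
            Visit C.
            At C: go right to V.
              At V: no left child.
              Visit V.
              At V: go right to T.
                T is a leaf — visit T.
      Visit L.
      At L: no right child.
    Visit Q.
    At Q: go right to K.
      K is a leaf — visit K.
  Visit P.
  At P: go right to M.
    M is a leaf — visit M.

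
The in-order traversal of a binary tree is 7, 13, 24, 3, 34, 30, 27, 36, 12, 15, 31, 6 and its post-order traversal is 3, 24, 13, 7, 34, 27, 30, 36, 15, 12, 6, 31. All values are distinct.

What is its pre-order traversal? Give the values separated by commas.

The last element of post-order is the root; it splits in-order into left and right subtrees.
Root 31: left subtree has 10 nodes {7, 13, 24, 3, 34, 30, 27, 36, 12, 15}, right has 1 {6}.
  Root 12: left subtree has 8 nodes {7, 13, 24, 3, 34, 30, 27, 36}, right has 1 {15}.
    Root 36: left subtree has 7 nodes {7, 13, 24, 3, 34, 30, 27}, right has 0 { }.
      Root 30: left subtree has 5 nodes {7, 13, 24, 3, 34}, right has 1 {27}.
        Root 34: left subtree has 4 nodes {7, 13, 24, 3}, right has 0 { }.
          Root 7: left subtree has 0 nodes { }, right has 3 {13, 24, 3}.
            Root 13: left subtree has 0 nodes { }, right has 2 {24, 3}.
              Root 24: left subtree has 0 nodes { }, right has 1 {3}.

31, 12, 36, 30, 34, 7, 13, 24, 3, 27, 15, 6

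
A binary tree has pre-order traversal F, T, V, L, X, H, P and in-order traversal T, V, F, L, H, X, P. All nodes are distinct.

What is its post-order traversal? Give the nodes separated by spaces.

V T H P X L F

The first element of pre-order is the root; it splits in-order into left and right subtrees.
Root F: left subtree has 2 nodes {T, V}, right has 4 {L, H, X, P}.
  Root T: left subtree has 0 nodes { }, right has 1 {V}.
  Root L: left subtree has 0 nodes { }, right has 3 {H, X, P}.
    Root X: left subtree has 1 node {H}, right has 1 {P}.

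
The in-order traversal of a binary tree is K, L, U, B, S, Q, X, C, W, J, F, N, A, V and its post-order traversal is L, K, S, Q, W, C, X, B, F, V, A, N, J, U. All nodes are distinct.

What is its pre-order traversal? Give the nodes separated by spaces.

U K L J B X Q S C W N F A V

The last element of post-order is the root; it splits in-order into left and right subtrees.
Root U: left subtree has 2 nodes {K, L}, right has 11 {B, S, Q, X, C, W, J, F, N, A, V}.
  Root K: left subtree has 0 nodes { }, right has 1 {L}.
  Root J: left subtree has 6 nodes {B, S, Q, X, C, W}, right has 4 {F, N, A, V}.
    Root B: left subtree has 0 nodes { }, right has 5 {S, Q, X, C, W}.
      Root X: left subtree has 2 nodes {S, Q}, right has 2 {C, W}.
        Root Q: left subtree has 1 node {S}, right has 0 { }.
        Root C: left subtree has 0 nodes { }, right has 1 {W}.
    Root N: left subtree has 1 node {F}, right has 2 {A, V}.
      Root A: left subtree has 0 nodes { }, right has 1 {V}.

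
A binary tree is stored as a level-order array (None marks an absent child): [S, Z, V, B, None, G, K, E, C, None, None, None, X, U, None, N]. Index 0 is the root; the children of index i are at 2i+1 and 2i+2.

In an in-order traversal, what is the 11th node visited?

In-order visits the left subtree, then the node, then the right subtree.
At S: go left to Z.
  At Z: go left to B.
    At B: go left to E.
      At E: go left to N.
        N is a leaf — visit N.
      Visit E.
      At E: no right child.
    Visit B.
    At B: go right to C.
      C is a leaf — visit C.
  Visit Z.
  At Z: no right child.
Visit S.
At S: go right to V.
  At V: go left to G.
    At G: no left child.
    Visit G.
    At G: go right to X.
      X is a leaf — visit X.
  Visit V.
  At V: go right to K.
    At K: go left to U.
      U is a leaf — visit U.
    Visit K.
    At K: no right child.
Full in-order sequence: N, E, B, C, Z, S, G, X, V, U, K.

K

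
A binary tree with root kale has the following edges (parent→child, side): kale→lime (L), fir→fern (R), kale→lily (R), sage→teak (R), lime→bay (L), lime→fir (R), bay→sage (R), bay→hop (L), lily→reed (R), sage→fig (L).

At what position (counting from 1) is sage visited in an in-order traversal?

4

In-order visits the left subtree, then the node, then the right subtree.
At kale: go left to lime.
  At lime: go left to bay.
    At bay: go left to hop.
      hop is a leaf — visit hop.
    Visit bay.
    At bay: go right to sage.
      At sage: go left to fig.
        fig is a leaf — visit fig.
      Visit sage.
      At sage: go right to teak.
        teak is a leaf — visit teak.
  Visit lime.
  At lime: go right to fir.
    At fir: no left child.
    Visit fir.
    At fir: go right to fern.
      fern is a leaf — visit fern.
Visit kale.
At kale: go right to lily.
  At lily: no left child.
  Visit lily.
  At lily: go right to reed.
    reed is a leaf — visit reed.
Full in-order sequence: hop, bay, fig, sage, teak, lime, fir, fern, kale, lily, reed.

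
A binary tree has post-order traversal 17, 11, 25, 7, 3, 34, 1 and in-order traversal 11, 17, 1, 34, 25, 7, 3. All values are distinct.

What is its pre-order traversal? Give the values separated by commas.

The last element of post-order is the root; it splits in-order into left and right subtrees.
Root 1: left subtree has 2 nodes {11, 17}, right has 4 {34, 25, 7, 3}.
  Root 11: left subtree has 0 nodes { }, right has 1 {17}.
  Root 34: left subtree has 0 nodes { }, right has 3 {25, 7, 3}.
    Root 3: left subtree has 2 nodes {25, 7}, right has 0 { }.
      Root 7: left subtree has 1 node {25}, right has 0 { }.

1, 11, 17, 34, 3, 7, 25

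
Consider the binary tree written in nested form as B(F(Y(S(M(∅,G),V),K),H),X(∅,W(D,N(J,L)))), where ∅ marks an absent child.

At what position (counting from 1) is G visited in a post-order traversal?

Post-order visits the left subtree, then the right subtree, then the node.
At B: go left to F.
  At F: go left to Y.
    At Y: go left to S.
      At S: go left to M.
        At M: no left child.
        At M: go right to G.
          G is a leaf — visit G.
        Visit M.
      At S: go right to V.
        V is a leaf — visit V.
      Visit S.
    At Y: go right to K.
      K is a leaf — visit K.
    Visit Y.
  At F: go right to H.
    H is a leaf — visit H.
  Visit F.
At B: go right to X.
  At X: no left child.
  At X: go right to W.
    At W: go left to D.
      D is a leaf — visit D.
    At W: go right to N.
      At N: go left to J.
        J is a leaf — visit J.
      At N: go right to L.
        L is a leaf — visit L.
      Visit N.
    Visit W.
  Visit X.
Visit B.
Full post-order sequence: G, M, V, S, K, Y, H, F, D, J, L, N, W, X, B.

1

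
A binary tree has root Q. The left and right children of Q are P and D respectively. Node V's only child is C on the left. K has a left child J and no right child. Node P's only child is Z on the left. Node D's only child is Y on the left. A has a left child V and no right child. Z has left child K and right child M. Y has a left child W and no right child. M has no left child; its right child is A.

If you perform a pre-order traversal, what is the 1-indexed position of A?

Pre-order visits the node, then its left subtree, then its right subtree.
Visit Q.
At Q: go left to P.
  Visit P.
  At P: go left to Z.
    Visit Z.
    At Z: go left to K.
      Visit K.
      At K: go left to J.
        J is a leaf — visit J.
      At K: no right child.
    At Z: go right to M.
      Visit M.
      At M: no left child.
      At M: go right to A.
        Visit A.
        At A: go left to V.
          Visit V.
          At V: go left to C.
            C is a leaf — visit C.
          At V: no right child.
        At A: no right child.
  At P: no right child.
At Q: go right to D.
  Visit D.
  At D: go left to Y.
    Visit Y.
    At Y: go left to W.
      W is a leaf — visit W.
    At Y: no right child.
  At D: no right child.
Full pre-order sequence: Q, P, Z, K, J, M, A, V, C, D, Y, W.

7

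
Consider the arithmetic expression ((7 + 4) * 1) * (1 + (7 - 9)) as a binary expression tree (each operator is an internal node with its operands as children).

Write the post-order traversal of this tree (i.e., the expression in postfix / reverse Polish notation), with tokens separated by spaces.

7 4 + 1 * 1 7 9 - + *

Post-order on an expression tree gives postfix notation: for each operator, emit left operand, right operand, then the operator.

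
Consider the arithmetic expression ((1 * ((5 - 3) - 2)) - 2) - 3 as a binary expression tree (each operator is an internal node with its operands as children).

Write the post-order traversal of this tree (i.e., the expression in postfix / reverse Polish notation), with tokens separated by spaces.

1 5 3 - 2 - * 2 - 3 -

Post-order on an expression tree gives postfix notation: for each operator, emit left operand, right operand, then the operator.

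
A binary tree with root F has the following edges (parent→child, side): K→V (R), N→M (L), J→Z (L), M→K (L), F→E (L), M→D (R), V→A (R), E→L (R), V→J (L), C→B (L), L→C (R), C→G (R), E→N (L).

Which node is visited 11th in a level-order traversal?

V

Level-order visits nodes level by level from the root, left to right within each level.
Level 0: F
Level 1: E
Level 2: N, L
Level 3: M, C
Level 4: K, D, B, G
Level 5: V
Level 6: J, A
Level 7: Z
Full level-order sequence: F, E, N, L, M, C, K, D, B, G, V, J, A, Z.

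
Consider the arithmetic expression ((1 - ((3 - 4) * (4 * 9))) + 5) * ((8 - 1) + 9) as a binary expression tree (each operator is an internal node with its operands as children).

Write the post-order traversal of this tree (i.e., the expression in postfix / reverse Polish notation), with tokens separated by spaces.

1 3 4 - 4 9 * * - 5 + 8 1 - 9 + *

Post-order on an expression tree gives postfix notation: for each operator, emit left operand, right operand, then the operator.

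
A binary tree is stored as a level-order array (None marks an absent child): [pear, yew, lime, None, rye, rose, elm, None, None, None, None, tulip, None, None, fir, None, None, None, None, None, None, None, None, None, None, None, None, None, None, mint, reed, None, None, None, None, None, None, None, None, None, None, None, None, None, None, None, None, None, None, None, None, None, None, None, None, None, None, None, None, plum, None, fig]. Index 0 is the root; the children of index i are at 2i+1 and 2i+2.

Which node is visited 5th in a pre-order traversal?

rose

Pre-order visits the node, then its left subtree, then its right subtree.
Visit pear.
At pear: go left to yew.
  Visit yew.
  At yew: no left child.
  At yew: go right to rye.
    rye is a leaf — visit rye.
At pear: go right to lime.
  Visit lime.
  At lime: go left to rose.
    Visit rose.
    At rose: go left to tulip.
      tulip is a leaf — visit tulip.
    At rose: no right child.
  At lime: go right to elm.
    Visit elm.
    At elm: no left child.
    At elm: go right to fir.
      Visit fir.
      At fir: go left to mint.
        Visit mint.
        At mint: go left to plum.
          plum is a leaf — visit plum.
        At mint: no right child.
      At fir: go right to reed.
        Visit reed.
        At reed: go left to fig.
          fig is a leaf — visit fig.
        At reed: no right child.
Full pre-order sequence: pear, yew, rye, lime, rose, tulip, elm, fir, mint, plum, reed, fig.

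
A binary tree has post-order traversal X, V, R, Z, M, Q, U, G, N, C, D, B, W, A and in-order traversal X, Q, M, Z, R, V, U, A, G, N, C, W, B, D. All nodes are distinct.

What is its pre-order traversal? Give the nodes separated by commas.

A, U, Q, X, M, Z, R, V, W, C, N, G, B, D

The last element of post-order is the root; it splits in-order into left and right subtrees.
Root A: left subtree has 7 nodes {X, Q, M, Z, R, V, U}, right has 6 {G, N, C, W, B, D}.
  Root U: left subtree has 6 nodes {X, Q, M, Z, R, V}, right has 0 { }.
    Root Q: left subtree has 1 node {X}, right has 4 {M, Z, R, V}.
      Root M: left subtree has 0 nodes { }, right has 3 {Z, R, V}.
        Root Z: left subtree has 0 nodes { }, right has 2 {R, V}.
          Root R: left subtree has 0 nodes { }, right has 1 {V}.
  Root W: left subtree has 3 nodes {G, N, C}, right has 2 {B, D}.
    Root C: left subtree has 2 nodes {G, N}, right has 0 { }.
      Root N: left subtree has 1 node {G}, right has 0 { }.
    Root B: left subtree has 0 nodes { }, right has 1 {D}.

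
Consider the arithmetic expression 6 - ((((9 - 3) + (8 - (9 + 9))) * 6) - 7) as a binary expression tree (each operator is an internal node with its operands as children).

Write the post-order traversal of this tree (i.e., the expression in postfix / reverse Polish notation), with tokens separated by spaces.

6 9 3 - 8 9 9 + - + 6 * 7 - -

Post-order on an expression tree gives postfix notation: for each operator, emit left operand, right operand, then the operator.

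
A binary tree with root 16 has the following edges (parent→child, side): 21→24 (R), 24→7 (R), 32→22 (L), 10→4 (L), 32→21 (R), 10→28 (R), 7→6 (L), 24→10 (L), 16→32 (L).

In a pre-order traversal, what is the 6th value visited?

Pre-order visits the node, then its left subtree, then its right subtree.
Visit 16.
At 16: go left to 32.
  Visit 32.
  At 32: go left to 22.
    22 is a leaf — visit 22.
  At 32: go right to 21.
    Visit 21.
    At 21: no left child.
    At 21: go right to 24.
      Visit 24.
      At 24: go left to 10.
        Visit 10.
        At 10: go left to 4.
          4 is a leaf — visit 4.
        At 10: go right to 28.
          28 is a leaf — visit 28.
      At 24: go right to 7.
        Visit 7.
        At 7: go left to 6.
          6 is a leaf — visit 6.
        At 7: no right child.
At 16: no right child.
Full pre-order sequence: 16, 32, 22, 21, 24, 10, 4, 28, 7, 6.

10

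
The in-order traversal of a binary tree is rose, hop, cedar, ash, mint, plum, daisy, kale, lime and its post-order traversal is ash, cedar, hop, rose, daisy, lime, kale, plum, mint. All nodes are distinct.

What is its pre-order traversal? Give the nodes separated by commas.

The last element of post-order is the root; it splits in-order into left and right subtrees.
Root mint: left subtree has 4 nodes {rose, hop, cedar, ash}, right has 4 {plum, daisy, kale, lime}.
  Root rose: left subtree has 0 nodes { }, right has 3 {hop, cedar, ash}.
    Root hop: left subtree has 0 nodes { }, right has 2 {cedar, ash}.
      Root cedar: left subtree has 0 nodes { }, right has 1 {ash}.
  Root plum: left subtree has 0 nodes { }, right has 3 {daisy, kale, lime}.
    Root kale: left subtree has 1 node {daisy}, right has 1 {lime}.

mint, rose, hop, cedar, ash, plum, kale, daisy, lime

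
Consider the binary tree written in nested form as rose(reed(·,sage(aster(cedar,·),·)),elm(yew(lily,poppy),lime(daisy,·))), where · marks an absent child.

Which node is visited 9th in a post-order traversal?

Post-order visits the left subtree, then the right subtree, then the node.
At rose: go left to reed.
  At reed: no left child.
  At reed: go right to sage.
    At sage: go left to aster.
      At aster: go left to cedar.
        cedar is a leaf — visit cedar.
      At aster: no right child.
      Visit aster.
    At sage: no right child.
    Visit sage.
  Visit reed.
At rose: go right to elm.
  At elm: go left to yew.
    At yew: go left to lily.
      lily is a leaf — visit lily.
    At yew: go right to poppy.
      poppy is a leaf — visit poppy.
    Visit yew.
  At elm: go right to lime.
    At lime: go left to daisy.
      daisy is a leaf — visit daisy.
    At lime: no right child.
    Visit lime.
  Visit elm.
Visit rose.
Full post-order sequence: cedar, aster, sage, reed, lily, poppy, yew, daisy, lime, elm, rose.

lime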